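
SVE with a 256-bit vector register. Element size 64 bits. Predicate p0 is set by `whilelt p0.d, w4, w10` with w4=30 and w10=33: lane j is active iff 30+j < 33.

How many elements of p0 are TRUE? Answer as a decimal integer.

vl = 3

register lanes = 256/64 = 4
p0[j] = (30+j < 33); true for j=0..2 → 3 lanes set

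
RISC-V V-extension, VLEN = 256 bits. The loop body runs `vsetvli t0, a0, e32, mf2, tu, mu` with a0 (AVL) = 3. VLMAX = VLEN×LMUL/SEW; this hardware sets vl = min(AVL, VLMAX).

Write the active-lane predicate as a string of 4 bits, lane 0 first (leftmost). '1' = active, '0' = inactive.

VLMAX = VLEN×LMUL/SEW = 256×1/2/32 = 4
vl ← min(3, 4) = 3
bits (lane 0 leftmost): 1110

predicate = 1110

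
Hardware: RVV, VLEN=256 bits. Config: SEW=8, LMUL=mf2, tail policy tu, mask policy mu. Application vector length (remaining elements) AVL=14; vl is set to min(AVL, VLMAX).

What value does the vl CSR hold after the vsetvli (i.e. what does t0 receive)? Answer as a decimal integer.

vl = 14

lanes per group: 256·1/2/8 = 16
vl ← min(14, 16) = 14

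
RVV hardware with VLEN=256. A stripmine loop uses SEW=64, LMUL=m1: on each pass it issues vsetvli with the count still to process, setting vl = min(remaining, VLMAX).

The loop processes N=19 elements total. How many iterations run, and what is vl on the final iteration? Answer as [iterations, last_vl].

[iterations, last_vl] = [5, 3]

VLMAX = VLEN×LMUL/SEW = 256×1/64 = 4
iterations = ceil(19/4) = 5; final-pass vl = 3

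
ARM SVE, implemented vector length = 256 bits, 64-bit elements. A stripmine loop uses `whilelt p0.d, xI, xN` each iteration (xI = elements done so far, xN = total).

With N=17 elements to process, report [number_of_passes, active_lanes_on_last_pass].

lane count: 256 div 64 = 4
17 elements at 4/iter → 5 passes, remainder 1 on the last

[iterations, last_vl] = [5, 1]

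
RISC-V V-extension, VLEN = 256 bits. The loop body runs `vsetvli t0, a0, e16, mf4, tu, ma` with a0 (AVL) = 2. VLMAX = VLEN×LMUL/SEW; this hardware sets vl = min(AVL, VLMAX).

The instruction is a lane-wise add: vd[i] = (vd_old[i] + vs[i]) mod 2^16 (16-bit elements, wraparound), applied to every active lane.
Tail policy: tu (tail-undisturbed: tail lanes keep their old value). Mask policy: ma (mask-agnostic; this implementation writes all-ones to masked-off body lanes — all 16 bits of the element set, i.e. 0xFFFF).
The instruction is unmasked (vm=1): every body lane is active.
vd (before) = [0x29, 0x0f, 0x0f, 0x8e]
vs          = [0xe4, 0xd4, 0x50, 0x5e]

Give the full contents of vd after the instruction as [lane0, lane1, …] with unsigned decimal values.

vd = [269, 227, 15, 142]

VLMAX = VLEN×LMUL/SEW = 256×1/4/16 = 4
vl ← min(2, 4) = 2
lane  0: add(0x29,0xe4) ⇒ 0x10d
lane  1: add(0x0f,0xd4) ⇒ 0xe3
lane  2: tail/keep ⇒ 0x0f
lane  3: tail/keep ⇒ 0x8e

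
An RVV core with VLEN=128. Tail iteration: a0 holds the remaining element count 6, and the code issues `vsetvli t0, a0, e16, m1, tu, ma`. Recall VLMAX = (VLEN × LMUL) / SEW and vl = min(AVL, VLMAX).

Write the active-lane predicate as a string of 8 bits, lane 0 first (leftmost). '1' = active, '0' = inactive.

VLMAX = (128 × 1) / 16 = 8 lanes
vl = min(AVL, VLMAX) = min(6, 8) = 6
bits (lane 0 leftmost): 11111100

predicate = 11111100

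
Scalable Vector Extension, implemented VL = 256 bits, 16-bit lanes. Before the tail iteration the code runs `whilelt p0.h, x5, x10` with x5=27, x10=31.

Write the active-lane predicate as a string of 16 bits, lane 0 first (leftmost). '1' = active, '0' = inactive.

lane count: 256 div 16 = 16
whilelt: lane j active iff 27+j < 31 → j < 4 → 4 active
bits (lane 0 leftmost): 1111000000000000

predicate = 1111000000000000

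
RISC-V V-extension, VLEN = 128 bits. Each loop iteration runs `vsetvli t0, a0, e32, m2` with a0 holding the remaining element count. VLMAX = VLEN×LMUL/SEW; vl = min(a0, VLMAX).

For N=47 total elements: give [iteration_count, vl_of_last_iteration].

[iterations, last_vl] = [6, 7]

VLMAX = VLEN×LMUL/SEW = 128×2/32 = 8
47 elements at 8/iter → 6 passes, remainder 7 on the last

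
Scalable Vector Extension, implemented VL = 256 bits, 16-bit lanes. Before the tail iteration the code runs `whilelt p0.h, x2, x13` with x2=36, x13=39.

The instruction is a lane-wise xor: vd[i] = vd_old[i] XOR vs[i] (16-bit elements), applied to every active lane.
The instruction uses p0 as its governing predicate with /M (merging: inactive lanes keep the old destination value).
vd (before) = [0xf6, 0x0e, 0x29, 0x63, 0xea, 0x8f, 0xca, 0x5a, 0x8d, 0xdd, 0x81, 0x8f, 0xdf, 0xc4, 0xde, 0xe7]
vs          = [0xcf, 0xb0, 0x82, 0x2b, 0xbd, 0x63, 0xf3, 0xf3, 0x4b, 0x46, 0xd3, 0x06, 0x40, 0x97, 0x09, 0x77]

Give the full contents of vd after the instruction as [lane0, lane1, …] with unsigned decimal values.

lane count: 256 div 16 = 16
active while 36+j < 39, i.e. j ∈ [0,3) capped at 16 ⇒ 3
  i=0: xor(0xf6,0xcf) → 57
  i=1: xor(0x0e,0xb0) → 190
  i=2: xor(0x29,0x82) → 171
  i=3: tail/keep → 99
  i=4: tail/keep → 234
  i=5: tail/keep → 143
  i=6: tail/keep → 202
  i=7: tail/keep → 90
  i=8: tail/keep → 141
  i=9: tail/keep → 221
  i=10: tail/keep → 129
  i=11: tail/keep → 143
  i=12: tail/keep → 223
  i=13: tail/keep → 196
  i=14: tail/keep → 222
  i=15: tail/keep → 231

vd = [57, 190, 171, 99, 234, 143, 202, 90, 141, 221, 129, 143, 223, 196, 222, 231]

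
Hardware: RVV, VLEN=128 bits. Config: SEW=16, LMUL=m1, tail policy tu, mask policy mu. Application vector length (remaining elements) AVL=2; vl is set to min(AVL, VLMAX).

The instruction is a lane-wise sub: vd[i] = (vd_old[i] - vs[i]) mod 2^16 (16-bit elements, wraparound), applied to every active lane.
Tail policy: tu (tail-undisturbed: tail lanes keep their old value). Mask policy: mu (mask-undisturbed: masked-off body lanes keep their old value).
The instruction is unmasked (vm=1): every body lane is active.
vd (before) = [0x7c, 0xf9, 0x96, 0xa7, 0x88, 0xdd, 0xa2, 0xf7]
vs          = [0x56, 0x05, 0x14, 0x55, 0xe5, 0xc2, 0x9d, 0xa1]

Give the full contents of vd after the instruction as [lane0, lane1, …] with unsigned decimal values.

vd = [38, 244, 150, 167, 136, 221, 162, 247]

VLMAX = (128 × 1) / 16 = 8 lanes
vl ← min(2, 8) = 2
  i=0: sub(0x7c,0x56) → 38
  i=1: sub(0xf9,0x05) → 244
  i=2: tail/keep → 150
  i=3: tail/keep → 167
  i=4: tail/keep → 136
  i=5: tail/keep → 221
  i=6: tail/keep → 162
  i=7: tail/keep → 247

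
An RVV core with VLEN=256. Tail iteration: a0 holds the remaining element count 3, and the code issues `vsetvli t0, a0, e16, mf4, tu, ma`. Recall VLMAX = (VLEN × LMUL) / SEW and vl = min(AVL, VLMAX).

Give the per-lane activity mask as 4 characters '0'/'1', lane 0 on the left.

VLMAX = (256 × 1/4) / 16 = 4 lanes
vl ← min(3, 4) = 3
bits (lane 0 leftmost): 1110

predicate = 1110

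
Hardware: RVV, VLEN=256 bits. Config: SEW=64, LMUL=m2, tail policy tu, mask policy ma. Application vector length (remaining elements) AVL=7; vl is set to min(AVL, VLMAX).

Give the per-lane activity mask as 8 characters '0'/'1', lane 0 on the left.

predicate = 11111110

VLMAX = VLEN×LMUL/SEW = 256×2/64 = 8
vl = min(AVL, VLMAX) = min(7, 8) = 7
bits (lane 0 leftmost): 11111110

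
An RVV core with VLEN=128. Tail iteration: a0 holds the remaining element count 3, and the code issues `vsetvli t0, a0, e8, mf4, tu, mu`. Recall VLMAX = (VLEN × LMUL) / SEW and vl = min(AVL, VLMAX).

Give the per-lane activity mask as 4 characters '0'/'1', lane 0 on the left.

VLMAX = (128 × 1/4) / 8 = 4 lanes
AVL=3 ≤ VLMAX=4, so vl = 3
bits (lane 0 leftmost): 1110

predicate = 1110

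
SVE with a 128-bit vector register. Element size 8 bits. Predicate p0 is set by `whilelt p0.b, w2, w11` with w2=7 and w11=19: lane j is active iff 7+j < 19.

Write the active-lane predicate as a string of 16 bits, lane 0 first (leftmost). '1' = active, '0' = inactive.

128-bit reg / 8-bit elem → 16 lanes
p0[j] = (7+j < 19); true for j=0..11 → 12 lanes set
bits (lane 0 leftmost): 1111111111110000

predicate = 1111111111110000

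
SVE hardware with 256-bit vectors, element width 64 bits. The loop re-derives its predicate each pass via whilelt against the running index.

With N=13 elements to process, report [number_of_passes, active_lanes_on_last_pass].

lane count: 256 div 64 = 4
13 elements at 4/iter → 4 passes, remainder 1 on the last

[iterations, last_vl] = [4, 1]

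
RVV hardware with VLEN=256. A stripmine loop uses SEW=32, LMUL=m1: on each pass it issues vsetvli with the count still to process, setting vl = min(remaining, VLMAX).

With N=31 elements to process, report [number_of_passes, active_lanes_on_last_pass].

lanes per group: 256·1/32 = 8
iterations = ceil(31/8) = 4; final-pass vl = 7

[iterations, last_vl] = [4, 7]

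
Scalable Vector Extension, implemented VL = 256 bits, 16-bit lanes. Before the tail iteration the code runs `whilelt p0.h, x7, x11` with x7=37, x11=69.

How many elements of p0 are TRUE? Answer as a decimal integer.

vl = 16

256-bit reg / 16-bit elem → 16 lanes
p0[j] = (37+j < 69); true for j=0..15 → 16 lanes set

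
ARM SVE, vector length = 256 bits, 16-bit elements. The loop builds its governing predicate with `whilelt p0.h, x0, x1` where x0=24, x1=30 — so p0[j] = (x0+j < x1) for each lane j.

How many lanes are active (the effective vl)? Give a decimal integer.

vl = 6

lane count: 256 div 16 = 16
whilelt: lane j active iff 24+j < 30 → j < 6 → 6 active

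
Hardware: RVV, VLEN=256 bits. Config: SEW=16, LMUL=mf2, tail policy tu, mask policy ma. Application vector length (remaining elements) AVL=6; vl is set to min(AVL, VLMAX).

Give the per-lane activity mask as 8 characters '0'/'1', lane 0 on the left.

VLMAX = VLEN×LMUL/SEW = 256×1/2/16 = 8
vl = min(AVL, VLMAX) = min(6, 8) = 6
bits (lane 0 leftmost): 11111100

predicate = 11111100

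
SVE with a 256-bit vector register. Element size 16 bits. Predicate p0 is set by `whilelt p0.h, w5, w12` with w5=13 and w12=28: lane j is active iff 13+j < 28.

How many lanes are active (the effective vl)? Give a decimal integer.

vl = 15

256-bit reg / 16-bit elem → 16 lanes
active while 13+j < 28, i.e. j ∈ [0,15) capped at 16 ⇒ 15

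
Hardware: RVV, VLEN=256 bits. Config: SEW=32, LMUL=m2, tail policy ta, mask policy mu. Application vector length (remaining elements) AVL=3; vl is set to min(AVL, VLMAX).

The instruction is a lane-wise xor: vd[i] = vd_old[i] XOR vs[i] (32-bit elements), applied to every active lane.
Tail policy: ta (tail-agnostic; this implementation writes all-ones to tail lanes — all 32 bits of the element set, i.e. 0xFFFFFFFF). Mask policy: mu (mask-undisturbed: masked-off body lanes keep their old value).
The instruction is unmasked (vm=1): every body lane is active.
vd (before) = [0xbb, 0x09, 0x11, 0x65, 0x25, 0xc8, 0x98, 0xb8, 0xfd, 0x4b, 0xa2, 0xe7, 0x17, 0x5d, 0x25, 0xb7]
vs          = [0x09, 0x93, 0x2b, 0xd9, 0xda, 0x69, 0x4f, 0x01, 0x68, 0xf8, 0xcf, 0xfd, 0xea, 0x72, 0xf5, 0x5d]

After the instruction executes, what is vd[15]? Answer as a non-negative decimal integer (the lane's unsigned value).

VLMAX = (256 × 2) / 32 = 16 lanes
AVL=3 ≤ VLMAX=16, so vl = 3
lane  0: xor(0xbb,0x09) ⇒ 0xb2
lane  1: xor(0x09,0x93) ⇒ 0x9a
lane  2: xor(0x11,0x2b) ⇒ 0x3a
lane  3: tail/ones ⇒ 0xffffffff
lane  4: tail/ones ⇒ 0xffffffff
lane  5: tail/ones ⇒ 0xffffffff
lane  6: tail/ones ⇒ 0xffffffff
lane  7: tail/ones ⇒ 0xffffffff
lane  8: tail/ones ⇒ 0xffffffff
lane  9: tail/ones ⇒ 0xffffffff
lane 10: tail/ones ⇒ 0xffffffff
lane 11: tail/ones ⇒ 0xffffffff
lane 12: tail/ones ⇒ 0xffffffff
lane 13: tail/ones ⇒ 0xffffffff
lane 14: tail/ones ⇒ 0xffffffff
lane 15: tail/ones ⇒ 0xffffffff

vd[15] = 4294967295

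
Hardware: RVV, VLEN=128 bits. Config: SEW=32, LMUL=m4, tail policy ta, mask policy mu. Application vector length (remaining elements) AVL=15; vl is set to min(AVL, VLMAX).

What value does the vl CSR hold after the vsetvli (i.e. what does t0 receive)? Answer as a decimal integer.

VLMAX = (128 × 4) / 32 = 16 lanes
vl = min(AVL, VLMAX) = min(15, 16) = 15

vl = 15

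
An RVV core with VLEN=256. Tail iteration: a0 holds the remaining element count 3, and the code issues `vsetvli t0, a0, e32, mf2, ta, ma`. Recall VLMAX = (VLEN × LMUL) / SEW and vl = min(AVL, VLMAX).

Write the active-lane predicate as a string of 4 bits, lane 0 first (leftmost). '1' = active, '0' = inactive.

predicate = 1110

VLMAX = (256 × 1/2) / 32 = 4 lanes
AVL=3 ≤ VLMAX=4, so vl = 3
bits (lane 0 leftmost): 1110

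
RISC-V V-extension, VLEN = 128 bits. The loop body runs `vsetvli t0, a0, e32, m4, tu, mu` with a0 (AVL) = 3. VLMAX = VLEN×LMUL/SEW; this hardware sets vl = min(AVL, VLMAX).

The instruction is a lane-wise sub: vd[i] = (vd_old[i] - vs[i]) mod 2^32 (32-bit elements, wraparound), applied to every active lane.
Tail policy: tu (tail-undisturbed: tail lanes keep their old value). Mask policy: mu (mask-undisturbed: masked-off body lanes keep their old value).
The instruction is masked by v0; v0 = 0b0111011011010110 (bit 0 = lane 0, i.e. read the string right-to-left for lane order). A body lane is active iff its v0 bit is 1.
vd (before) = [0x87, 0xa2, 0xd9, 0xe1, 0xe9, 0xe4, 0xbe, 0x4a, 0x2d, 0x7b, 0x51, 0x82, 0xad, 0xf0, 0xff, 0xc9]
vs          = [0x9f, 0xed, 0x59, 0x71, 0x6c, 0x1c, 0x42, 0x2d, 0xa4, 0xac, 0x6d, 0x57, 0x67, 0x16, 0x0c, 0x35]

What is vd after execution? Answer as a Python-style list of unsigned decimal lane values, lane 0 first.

lanes per group: 128·4/32 = 16
AVL=3 ≤ VLMAX=16, so vl = 3
vd[0] mask-off/keep -> 0x87
vd[1] sub(0xa2,0xed) -> 0xffffffb5
vd[2] sub(0xd9,0x59) -> 0x80
vd[3] tail/keep -> 0xe1
vd[4] tail/keep -> 0xe9
vd[5] tail/keep -> 0xe4
vd[6] tail/keep -> 0xbe
vd[7] tail/keep -> 0x4a
vd[8] tail/keep -> 0x2d
vd[9] tail/keep -> 0x7b
vd[10] tail/keep -> 0x51
vd[11] tail/keep -> 0x82
vd[12] tail/keep -> 0xad
vd[13] tail/keep -> 0xf0
vd[14] tail/keep -> 0xff
vd[15] tail/keep -> 0xc9

vd = [135, 4294967221, 128, 225, 233, 228, 190, 74, 45, 123, 81, 130, 173, 240, 255, 201]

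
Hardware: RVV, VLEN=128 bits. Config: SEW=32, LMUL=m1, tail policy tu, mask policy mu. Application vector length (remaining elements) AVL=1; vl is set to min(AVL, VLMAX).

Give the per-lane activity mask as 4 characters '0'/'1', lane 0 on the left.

predicate = 1000

VLMAX = VLEN×LMUL/SEW = 128×1/32 = 4
AVL=1 ≤ VLMAX=4, so vl = 1
bits (lane 0 leftmost): 1000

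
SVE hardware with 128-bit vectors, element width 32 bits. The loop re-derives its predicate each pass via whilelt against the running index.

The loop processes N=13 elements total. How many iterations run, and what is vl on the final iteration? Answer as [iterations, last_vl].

[iterations, last_vl] = [4, 1]

register lanes = 128/32 = 4
13 elements at 4/iter → 4 passes, remainder 1 on the last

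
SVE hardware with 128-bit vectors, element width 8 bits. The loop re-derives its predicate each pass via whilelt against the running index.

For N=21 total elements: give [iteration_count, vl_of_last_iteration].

lane count: 128 div 8 = 16
iterations = ceil(21/16) = 2; final-pass vl = 5

[iterations, last_vl] = [2, 5]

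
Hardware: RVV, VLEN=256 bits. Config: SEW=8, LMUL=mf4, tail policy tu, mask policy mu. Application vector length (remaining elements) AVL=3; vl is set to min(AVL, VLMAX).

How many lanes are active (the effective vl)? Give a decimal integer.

vl = 3

lanes per group: 256·1/4/8 = 8
vl ← min(3, 8) = 3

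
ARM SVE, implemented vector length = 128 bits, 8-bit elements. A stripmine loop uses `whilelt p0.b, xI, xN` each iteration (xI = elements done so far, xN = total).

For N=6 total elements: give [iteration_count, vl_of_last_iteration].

lane count: 128 div 8 = 16
iterations = ceil(6/16) = 1; final-pass vl = 6

[iterations, last_vl] = [1, 6]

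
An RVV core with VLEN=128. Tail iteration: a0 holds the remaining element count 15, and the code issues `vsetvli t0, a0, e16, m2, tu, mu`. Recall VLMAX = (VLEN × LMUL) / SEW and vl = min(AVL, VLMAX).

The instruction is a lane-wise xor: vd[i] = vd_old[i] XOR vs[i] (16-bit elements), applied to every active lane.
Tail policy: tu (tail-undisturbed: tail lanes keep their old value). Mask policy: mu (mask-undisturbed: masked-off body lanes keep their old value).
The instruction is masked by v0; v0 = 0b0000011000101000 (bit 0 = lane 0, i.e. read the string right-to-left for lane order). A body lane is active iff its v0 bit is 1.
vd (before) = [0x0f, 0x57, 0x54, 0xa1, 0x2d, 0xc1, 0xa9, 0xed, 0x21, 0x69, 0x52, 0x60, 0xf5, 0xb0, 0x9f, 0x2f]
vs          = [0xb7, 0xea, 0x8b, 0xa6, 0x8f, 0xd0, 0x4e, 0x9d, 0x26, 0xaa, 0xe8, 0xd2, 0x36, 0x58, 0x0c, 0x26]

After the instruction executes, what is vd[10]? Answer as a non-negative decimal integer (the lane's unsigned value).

VLMAX = (128 × 2) / 16 = 16 lanes
vl ← min(15, 16) = 15
lane  0: mask-off/keep ⇒ 0x0f
lane  1: mask-off/keep ⇒ 0x57
lane  2: mask-off/keep ⇒ 0x54
lane  3: xor(0xa1,0xa6) ⇒ 0x07
lane  4: mask-off/keep ⇒ 0x2d
lane  5: xor(0xc1,0xd0) ⇒ 0x11
lane  6: mask-off/keep ⇒ 0xa9
lane  7: mask-off/keep ⇒ 0xed
lane  8: mask-off/keep ⇒ 0x21
lane  9: xor(0x69,0xaa) ⇒ 0xc3
lane 10: xor(0x52,0xe8) ⇒ 0xba
lane 11: mask-off/keep ⇒ 0x60
lane 12: mask-off/keep ⇒ 0xf5
lane 13: mask-off/keep ⇒ 0xb0
lane 14: mask-off/keep ⇒ 0x9f
lane 15: tail/keep ⇒ 0x2f

vd[10] = 186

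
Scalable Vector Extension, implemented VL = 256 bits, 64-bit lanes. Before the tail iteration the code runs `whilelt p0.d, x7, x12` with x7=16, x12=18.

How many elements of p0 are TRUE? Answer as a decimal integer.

256-bit reg / 64-bit elem → 4 lanes
whilelt: lane j active iff 16+j < 18 → j < 2 → 2 active

vl = 2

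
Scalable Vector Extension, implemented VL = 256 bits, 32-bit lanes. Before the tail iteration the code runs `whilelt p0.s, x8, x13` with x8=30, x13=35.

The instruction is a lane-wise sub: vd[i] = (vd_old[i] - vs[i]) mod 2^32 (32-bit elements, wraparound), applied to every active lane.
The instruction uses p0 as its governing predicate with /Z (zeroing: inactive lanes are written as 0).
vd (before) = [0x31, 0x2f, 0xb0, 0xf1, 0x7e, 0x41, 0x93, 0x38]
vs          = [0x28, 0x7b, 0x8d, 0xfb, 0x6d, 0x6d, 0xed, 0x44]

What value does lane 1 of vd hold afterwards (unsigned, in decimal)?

register lanes = 256/32 = 8
active while 30+j < 35, i.e. j ∈ [0,5) capped at 8 ⇒ 5
  i=0: sub(0x31,0x28) → 9
  i=1: sub(0x2f,0x7b) → 4294967220
  i=2: sub(0xb0,0x8d) → 35
  i=3: sub(0xf1,0xfb) → 4294967286
  i=4: sub(0x7e,0x6d) → 17
  i=5: tail/zero → 0
  i=6: tail/zero → 0
  i=7: tail/zero → 0

vd[1] = 4294967220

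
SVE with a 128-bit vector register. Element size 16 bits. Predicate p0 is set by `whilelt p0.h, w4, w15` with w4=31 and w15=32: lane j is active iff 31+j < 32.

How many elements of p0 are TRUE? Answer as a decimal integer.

lane count: 128 div 16 = 8
whilelt: lane j active iff 31+j < 32 → j < 1 → 1 active

vl = 1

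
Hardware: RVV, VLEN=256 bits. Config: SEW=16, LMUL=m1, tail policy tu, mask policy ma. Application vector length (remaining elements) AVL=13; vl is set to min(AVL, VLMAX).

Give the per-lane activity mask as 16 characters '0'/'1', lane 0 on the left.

VLMAX = VLEN×LMUL/SEW = 256×1/16 = 16
vl = min(AVL, VLMAX) = min(13, 16) = 13
bits (lane 0 leftmost): 1111111111111000

predicate = 1111111111111000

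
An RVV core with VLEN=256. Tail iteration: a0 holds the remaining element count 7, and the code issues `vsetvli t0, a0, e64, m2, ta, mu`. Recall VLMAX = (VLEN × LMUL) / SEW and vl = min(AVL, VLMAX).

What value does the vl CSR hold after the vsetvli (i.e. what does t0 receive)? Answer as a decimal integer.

vl = 7

VLMAX = VLEN×LMUL/SEW = 256×2/64 = 8
vl ← min(7, 8) = 7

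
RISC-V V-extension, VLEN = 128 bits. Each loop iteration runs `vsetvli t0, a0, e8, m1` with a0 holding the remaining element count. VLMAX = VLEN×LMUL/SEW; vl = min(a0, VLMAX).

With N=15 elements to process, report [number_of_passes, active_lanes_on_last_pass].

[iterations, last_vl] = [1, 15]

VLMAX = VLEN×LMUL/SEW = 128×1/8 = 16
15 elements at 16/iter → 1 passes, remainder 15 on the last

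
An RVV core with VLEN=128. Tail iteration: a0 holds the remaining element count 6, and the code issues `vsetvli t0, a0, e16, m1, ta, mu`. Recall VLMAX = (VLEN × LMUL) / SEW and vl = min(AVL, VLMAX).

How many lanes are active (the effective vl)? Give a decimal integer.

vl = 6

lanes per group: 128·1/16 = 8
AVL=6 ≤ VLMAX=8, so vl = 6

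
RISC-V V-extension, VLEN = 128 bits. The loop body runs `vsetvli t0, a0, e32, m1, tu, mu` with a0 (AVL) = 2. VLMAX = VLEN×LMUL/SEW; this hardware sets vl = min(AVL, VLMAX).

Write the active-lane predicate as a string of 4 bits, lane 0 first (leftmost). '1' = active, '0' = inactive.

VLMAX = (128 × 1) / 32 = 4 lanes
vl ← min(2, 4) = 2
bits (lane 0 leftmost): 1100

predicate = 1100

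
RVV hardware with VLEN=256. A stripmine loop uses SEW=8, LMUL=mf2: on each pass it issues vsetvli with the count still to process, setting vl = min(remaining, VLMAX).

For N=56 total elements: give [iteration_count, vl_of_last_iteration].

[iterations, last_vl] = [4, 8]

VLMAX = VLEN×LMUL/SEW = 256×1/2/8 = 16
56 elements at 16/iter → 4 passes, remainder 8 on the last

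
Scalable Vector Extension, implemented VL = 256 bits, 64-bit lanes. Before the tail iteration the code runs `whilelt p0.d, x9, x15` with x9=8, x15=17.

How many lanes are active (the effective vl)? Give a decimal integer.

vl = 4

register lanes = 256/64 = 4
p0[j] = (8+j < 17); true for j=0..3 → 4 lanes set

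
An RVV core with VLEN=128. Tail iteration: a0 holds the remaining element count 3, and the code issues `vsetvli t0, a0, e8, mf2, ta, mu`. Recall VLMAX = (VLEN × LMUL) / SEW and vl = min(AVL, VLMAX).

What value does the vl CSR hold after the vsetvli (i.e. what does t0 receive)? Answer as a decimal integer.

VLMAX = (128 × 1/2) / 8 = 8 lanes
vl = min(AVL, VLMAX) = min(3, 8) = 3

vl = 3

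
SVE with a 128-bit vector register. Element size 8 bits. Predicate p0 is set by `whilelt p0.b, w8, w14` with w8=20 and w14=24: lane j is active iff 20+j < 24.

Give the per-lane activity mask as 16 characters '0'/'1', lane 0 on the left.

predicate = 1111000000000000

128-bit reg / 8-bit elem → 16 lanes
whilelt: lane j active iff 20+j < 24 → j < 4 → 4 active
bits (lane 0 leftmost): 1111000000000000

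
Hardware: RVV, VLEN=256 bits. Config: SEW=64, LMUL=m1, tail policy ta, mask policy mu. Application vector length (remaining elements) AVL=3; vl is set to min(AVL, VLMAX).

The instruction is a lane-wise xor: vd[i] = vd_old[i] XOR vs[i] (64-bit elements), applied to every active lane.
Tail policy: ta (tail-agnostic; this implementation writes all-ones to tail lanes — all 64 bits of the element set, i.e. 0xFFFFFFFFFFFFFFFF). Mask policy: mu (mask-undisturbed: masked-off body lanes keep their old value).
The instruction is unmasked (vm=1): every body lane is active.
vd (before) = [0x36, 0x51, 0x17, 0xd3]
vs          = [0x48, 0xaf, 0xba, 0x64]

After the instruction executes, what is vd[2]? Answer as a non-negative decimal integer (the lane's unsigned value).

VLMAX = VLEN×LMUL/SEW = 256×1/64 = 4
vl ← min(3, 4) = 3
[0] xor(0x36,0x48) = 0x7e
[1] xor(0x51,0xaf) = 0xfe
[2] xor(0x17,0xba) = 0xad
[3] tail/ones = 0xffffffffffffffff

vd[2] = 173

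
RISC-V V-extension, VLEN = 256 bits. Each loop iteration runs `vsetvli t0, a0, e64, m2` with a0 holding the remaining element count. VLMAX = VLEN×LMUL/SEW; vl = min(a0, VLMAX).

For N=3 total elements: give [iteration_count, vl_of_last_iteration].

VLMAX = VLEN×LMUL/SEW = 256×2/64 = 8
iterations = ceil(3/8) = 1; final-pass vl = 3

[iterations, last_vl] = [1, 3]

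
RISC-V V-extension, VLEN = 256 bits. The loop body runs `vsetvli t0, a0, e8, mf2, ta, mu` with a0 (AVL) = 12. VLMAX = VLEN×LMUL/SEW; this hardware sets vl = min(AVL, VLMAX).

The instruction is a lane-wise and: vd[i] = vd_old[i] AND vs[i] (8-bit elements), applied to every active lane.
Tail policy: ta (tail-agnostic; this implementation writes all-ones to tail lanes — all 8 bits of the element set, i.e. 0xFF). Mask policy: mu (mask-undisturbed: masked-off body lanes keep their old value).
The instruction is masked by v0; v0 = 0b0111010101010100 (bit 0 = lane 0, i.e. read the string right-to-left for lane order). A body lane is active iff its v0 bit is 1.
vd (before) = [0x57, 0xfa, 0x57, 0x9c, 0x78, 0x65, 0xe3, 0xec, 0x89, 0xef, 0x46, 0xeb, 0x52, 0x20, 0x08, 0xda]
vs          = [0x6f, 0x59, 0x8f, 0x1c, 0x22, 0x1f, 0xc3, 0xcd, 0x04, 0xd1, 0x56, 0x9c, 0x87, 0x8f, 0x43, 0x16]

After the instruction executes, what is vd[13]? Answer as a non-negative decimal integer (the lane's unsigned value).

vd[13] = 255

VLMAX = (256 × 1/2) / 8 = 16 lanes
vl ← min(12, 16) = 12
[0] mask-off/keep = 0x57
[1] mask-off/keep = 0xfa
[2] and(0x57,0x8f) = 0x07
[3] mask-off/keep = 0x9c
[4] and(0x78,0x22) = 0x20
[5] mask-off/keep = 0x65
[6] and(0xe3,0xc3) = 0xc3
[7] mask-off/keep = 0xec
[8] and(0x89,0x04) = 0x00
[9] mask-off/keep = 0xef
[10] and(0x46,0x56) = 0x46
[11] mask-off/keep = 0xeb
[12] tail/ones = 0xff
[13] tail/ones = 0xff
[14] tail/ones = 0xff
[15] tail/ones = 0xff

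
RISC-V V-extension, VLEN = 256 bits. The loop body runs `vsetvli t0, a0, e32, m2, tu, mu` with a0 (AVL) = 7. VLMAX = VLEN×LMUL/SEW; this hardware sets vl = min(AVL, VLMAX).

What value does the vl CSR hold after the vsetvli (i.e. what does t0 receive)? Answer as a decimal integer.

vl = 7

VLMAX = (256 × 2) / 32 = 16 lanes
vl ← min(7, 16) = 7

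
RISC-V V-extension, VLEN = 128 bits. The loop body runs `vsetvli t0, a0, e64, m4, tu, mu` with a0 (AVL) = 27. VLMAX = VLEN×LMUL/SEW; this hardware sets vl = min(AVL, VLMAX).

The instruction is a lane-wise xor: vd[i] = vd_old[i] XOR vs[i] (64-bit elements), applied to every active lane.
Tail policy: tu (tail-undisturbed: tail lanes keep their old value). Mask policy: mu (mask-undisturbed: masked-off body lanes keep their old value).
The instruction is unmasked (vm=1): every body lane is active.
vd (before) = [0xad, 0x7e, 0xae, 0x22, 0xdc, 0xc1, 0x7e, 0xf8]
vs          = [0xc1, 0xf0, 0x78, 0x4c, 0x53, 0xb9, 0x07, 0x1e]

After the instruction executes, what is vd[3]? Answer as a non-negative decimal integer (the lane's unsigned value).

VLMAX = VLEN×LMUL/SEW = 128×4/64 = 8
vl ← min(27, 8) = 8
vd[0] xor(0xad,0xc1) -> 0x6c
vd[1] xor(0x7e,0xf0) -> 0x8e
vd[2] xor(0xae,0x78) -> 0xd6
vd[3] xor(0x22,0x4c) -> 0x6e
vd[4] xor(0xdc,0x53) -> 0x8f
vd[5] xor(0xc1,0xb9) -> 0x78
vd[6] xor(0x7e,0x07) -> 0x79
vd[7] xor(0xf8,0x1e) -> 0xe6

vd[3] = 110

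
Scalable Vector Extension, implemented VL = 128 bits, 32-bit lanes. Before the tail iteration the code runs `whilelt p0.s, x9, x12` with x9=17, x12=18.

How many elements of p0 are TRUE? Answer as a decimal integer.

vl = 1

register lanes = 128/32 = 4
p0[j] = (17+j < 18); true for j=0..0 → 1 lanes set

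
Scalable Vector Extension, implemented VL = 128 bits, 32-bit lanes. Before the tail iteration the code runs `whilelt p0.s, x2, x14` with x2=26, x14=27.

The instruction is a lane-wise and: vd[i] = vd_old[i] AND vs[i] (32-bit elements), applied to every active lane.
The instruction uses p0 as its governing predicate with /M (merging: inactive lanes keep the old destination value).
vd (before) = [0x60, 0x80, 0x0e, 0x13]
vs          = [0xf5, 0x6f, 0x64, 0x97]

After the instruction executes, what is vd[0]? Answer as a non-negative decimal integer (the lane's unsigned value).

vd[0] = 96

128-bit reg / 32-bit elem → 4 lanes
p0[j] = (26+j < 27); true for j=0..0 → 1 lanes set
lane  0: and(0x60,0xf5) ⇒ 0x60
lane  1: tail/keep ⇒ 0x80
lane  2: tail/keep ⇒ 0x0e
lane  3: tail/keep ⇒ 0x13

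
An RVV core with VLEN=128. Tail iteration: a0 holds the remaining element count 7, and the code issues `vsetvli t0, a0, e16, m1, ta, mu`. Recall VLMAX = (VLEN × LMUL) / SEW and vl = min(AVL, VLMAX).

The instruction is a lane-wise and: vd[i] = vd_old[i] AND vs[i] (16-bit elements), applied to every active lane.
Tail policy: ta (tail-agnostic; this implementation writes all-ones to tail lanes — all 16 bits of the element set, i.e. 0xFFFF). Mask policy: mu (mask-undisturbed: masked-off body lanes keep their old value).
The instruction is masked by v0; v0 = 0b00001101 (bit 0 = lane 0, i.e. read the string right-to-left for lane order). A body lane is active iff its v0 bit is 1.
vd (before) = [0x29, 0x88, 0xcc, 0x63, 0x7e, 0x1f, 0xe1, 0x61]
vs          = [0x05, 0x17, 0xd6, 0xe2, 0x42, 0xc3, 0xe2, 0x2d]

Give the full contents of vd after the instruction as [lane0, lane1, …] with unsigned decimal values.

lanes per group: 128·1/16 = 8
vl ← min(7, 8) = 7
  i=0: and(0x29,0x05) → 1
  i=1: mask-off/keep → 136
  i=2: and(0xcc,0xd6) → 196
  i=3: and(0x63,0xe2) → 98
  i=4: mask-off/keep → 126
  i=5: mask-off/keep → 31
  i=6: mask-off/keep → 225
  i=7: tail/ones → 65535

vd = [1, 136, 196, 98, 126, 31, 225, 65535]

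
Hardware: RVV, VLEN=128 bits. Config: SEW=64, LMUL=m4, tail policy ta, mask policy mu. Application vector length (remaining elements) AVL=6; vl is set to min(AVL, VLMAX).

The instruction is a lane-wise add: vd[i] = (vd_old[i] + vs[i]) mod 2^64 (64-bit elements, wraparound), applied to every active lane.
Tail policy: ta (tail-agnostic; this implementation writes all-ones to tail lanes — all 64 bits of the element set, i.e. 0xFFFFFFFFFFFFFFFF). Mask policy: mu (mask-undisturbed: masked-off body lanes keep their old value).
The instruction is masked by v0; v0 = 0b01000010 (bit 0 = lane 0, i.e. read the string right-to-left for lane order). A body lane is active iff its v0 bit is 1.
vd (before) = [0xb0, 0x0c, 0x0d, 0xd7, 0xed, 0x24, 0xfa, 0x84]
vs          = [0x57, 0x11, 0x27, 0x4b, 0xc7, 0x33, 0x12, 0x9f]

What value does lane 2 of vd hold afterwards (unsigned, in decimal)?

lanes per group: 128·4/64 = 8
vl ← min(6, 8) = 6
lane  0: mask-off/keep ⇒ 0xb0
lane  1: add(0x0c,0x11) ⇒ 0x1d
lane  2: mask-off/keep ⇒ 0x0d
lane  3: mask-off/keep ⇒ 0xd7
lane  4: mask-off/keep ⇒ 0xed
lane  5: mask-off/keep ⇒ 0x24
lane  6: tail/ones ⇒ 0xffffffffffffffff
lane  7: tail/ones ⇒ 0xffffffffffffffff

vd[2] = 13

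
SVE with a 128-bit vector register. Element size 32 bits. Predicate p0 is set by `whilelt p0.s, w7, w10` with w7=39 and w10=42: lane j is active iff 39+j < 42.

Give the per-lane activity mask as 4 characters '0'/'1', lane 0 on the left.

128-bit reg / 32-bit elem → 4 lanes
active while 39+j < 42, i.e. j ∈ [0,3) capped at 4 ⇒ 3
bits (lane 0 leftmost): 1110

predicate = 1110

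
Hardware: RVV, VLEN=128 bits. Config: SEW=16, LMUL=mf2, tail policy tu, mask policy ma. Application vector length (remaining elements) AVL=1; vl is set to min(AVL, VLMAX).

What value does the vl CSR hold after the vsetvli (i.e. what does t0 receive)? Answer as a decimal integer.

VLMAX = (128 × 1/2) / 16 = 4 lanes
AVL=1 ≤ VLMAX=4, so vl = 1

vl = 1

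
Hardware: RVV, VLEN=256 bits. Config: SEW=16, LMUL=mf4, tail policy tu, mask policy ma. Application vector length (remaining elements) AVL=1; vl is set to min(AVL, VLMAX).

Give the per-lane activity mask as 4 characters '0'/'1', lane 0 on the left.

VLMAX = (256 × 1/4) / 16 = 4 lanes
vl ← min(1, 4) = 1
bits (lane 0 leftmost): 1000

predicate = 1000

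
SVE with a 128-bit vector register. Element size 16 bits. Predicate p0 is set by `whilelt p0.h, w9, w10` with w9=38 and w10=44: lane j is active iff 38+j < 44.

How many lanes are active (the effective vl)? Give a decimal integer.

vl = 6

register lanes = 128/16 = 8
active while 38+j < 44, i.e. j ∈ [0,6) capped at 8 ⇒ 6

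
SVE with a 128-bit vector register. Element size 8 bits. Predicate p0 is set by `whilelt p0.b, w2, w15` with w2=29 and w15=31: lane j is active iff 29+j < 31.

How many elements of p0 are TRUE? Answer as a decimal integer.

lane count: 128 div 8 = 16
active while 29+j < 31, i.e. j ∈ [0,2) capped at 16 ⇒ 2

vl = 2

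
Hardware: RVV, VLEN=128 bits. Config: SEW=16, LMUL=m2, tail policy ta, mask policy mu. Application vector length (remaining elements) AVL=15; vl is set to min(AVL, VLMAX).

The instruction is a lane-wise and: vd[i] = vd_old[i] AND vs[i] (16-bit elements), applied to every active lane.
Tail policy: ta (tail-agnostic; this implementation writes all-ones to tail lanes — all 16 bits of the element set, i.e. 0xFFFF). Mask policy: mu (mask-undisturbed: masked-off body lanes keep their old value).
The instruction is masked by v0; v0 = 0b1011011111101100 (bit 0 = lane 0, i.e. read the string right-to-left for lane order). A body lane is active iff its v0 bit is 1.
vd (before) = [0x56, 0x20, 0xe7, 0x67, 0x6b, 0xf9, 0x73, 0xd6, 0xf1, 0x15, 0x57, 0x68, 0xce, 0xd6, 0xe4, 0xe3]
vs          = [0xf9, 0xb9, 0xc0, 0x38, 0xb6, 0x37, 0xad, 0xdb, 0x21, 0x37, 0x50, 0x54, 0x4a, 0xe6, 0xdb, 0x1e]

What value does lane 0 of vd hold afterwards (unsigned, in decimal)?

vd[0] = 86

lanes per group: 128·2/16 = 16
vl = min(AVL, VLMAX) = min(15, 16) = 15
[0] mask-off/keep = 0x56
[1] mask-off/keep = 0x20
[2] and(0xe7,0xc0) = 0xc0
[3] and(0x67,0x38) = 0x20
[4] mask-off/keep = 0x6b
[5] and(0xf9,0x37) = 0x31
[6] and(0x73,0xad) = 0x21
[7] and(0xd6,0xdb) = 0xd2
[8] and(0xf1,0x21) = 0x21
[9] and(0x15,0x37) = 0x15
[10] and(0x57,0x50) = 0x50
[11] mask-off/keep = 0x68
[12] and(0xce,0x4a) = 0x4a
[13] and(0xd6,0xe6) = 0xc6
[14] mask-off/keep = 0xe4
[15] tail/ones = 0xffff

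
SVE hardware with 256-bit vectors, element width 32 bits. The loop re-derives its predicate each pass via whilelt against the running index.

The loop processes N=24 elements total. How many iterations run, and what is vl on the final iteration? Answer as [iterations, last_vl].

[iterations, last_vl] = [3, 8]

lane count: 256 div 32 = 8
N=24: ⌈24/8⌉ = 3 iters; last vl = 24 − 2×8 = 8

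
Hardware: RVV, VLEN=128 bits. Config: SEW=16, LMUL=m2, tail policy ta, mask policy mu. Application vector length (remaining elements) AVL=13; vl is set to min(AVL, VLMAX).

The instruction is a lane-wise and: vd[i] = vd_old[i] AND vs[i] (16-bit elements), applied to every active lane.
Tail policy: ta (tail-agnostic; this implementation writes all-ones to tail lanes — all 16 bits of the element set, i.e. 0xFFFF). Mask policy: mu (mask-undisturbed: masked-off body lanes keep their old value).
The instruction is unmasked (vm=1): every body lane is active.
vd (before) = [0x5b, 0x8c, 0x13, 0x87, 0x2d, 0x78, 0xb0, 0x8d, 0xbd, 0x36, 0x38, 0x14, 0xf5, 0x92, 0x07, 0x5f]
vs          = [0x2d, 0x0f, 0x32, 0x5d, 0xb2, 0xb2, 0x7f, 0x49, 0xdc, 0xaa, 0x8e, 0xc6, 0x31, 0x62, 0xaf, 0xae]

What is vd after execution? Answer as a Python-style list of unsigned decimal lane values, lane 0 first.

vd = [9, 12, 18, 5, 32, 48, 48, 9, 156, 34, 8, 4, 49, 65535, 65535, 65535]

VLMAX = VLEN×LMUL/SEW = 128×2/16 = 16
vl = min(AVL, VLMAX) = min(13, 16) = 13
[0] and(0x5b,0x2d) = 0x09
[1] and(0x8c,0x0f) = 0x0c
[2] and(0x13,0x32) = 0x12
[3] and(0x87,0x5d) = 0x05
[4] and(0x2d,0xb2) = 0x20
[5] and(0x78,0xb2) = 0x30
[6] and(0xb0,0x7f) = 0x30
[7] and(0x8d,0x49) = 0x09
[8] and(0xbd,0xdc) = 0x9c
[9] and(0x36,0xaa) = 0x22
[10] and(0x38,0x8e) = 0x08
[11] and(0x14,0xc6) = 0x04
[12] and(0xf5,0x31) = 0x31
[13] tail/ones = 0xffff
[14] tail/ones = 0xffff
[15] tail/ones = 0xffff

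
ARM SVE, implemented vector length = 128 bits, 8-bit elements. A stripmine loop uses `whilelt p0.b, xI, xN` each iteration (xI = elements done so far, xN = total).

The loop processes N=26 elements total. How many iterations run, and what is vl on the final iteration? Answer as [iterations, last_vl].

[iterations, last_vl] = [2, 10]

128-bit reg / 8-bit elem → 16 lanes
26 elements at 16/iter → 2 passes, remainder 10 on the last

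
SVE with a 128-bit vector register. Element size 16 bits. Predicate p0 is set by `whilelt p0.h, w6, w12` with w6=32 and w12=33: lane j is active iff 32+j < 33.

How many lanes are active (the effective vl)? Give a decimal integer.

register lanes = 128/16 = 8
p0[j] = (32+j < 33); true for j=0..0 → 1 lanes set

vl = 1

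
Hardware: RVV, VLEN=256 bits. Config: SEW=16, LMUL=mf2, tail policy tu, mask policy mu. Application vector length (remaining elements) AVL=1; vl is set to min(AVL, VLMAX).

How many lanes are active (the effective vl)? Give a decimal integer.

vl = 1

VLMAX = VLEN×LMUL/SEW = 256×1/2/16 = 8
vl ← min(1, 8) = 1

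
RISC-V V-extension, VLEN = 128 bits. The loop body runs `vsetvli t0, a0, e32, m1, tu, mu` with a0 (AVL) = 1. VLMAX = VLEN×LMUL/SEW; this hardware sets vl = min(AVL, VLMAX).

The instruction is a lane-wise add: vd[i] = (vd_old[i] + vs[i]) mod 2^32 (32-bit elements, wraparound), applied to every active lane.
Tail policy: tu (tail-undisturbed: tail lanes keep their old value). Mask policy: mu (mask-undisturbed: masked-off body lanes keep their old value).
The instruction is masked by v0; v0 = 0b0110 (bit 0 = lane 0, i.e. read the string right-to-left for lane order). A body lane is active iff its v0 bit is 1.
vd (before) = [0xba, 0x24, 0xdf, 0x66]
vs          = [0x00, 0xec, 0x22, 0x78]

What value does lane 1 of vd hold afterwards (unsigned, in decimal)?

vd[1] = 36

VLMAX = VLEN×LMUL/SEW = 128×1/32 = 4
vl ← min(1, 4) = 1
[0] mask-off/keep = 0xba
[1] tail/keep = 0x24
[2] tail/keep = 0xdf
[3] tail/keep = 0x66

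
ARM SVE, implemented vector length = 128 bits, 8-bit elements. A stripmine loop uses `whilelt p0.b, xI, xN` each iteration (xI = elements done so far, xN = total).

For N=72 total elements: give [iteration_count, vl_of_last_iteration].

[iterations, last_vl] = [5, 8]

register lanes = 128/8 = 16
iterations = ceil(72/16) = 5; final-pass vl = 8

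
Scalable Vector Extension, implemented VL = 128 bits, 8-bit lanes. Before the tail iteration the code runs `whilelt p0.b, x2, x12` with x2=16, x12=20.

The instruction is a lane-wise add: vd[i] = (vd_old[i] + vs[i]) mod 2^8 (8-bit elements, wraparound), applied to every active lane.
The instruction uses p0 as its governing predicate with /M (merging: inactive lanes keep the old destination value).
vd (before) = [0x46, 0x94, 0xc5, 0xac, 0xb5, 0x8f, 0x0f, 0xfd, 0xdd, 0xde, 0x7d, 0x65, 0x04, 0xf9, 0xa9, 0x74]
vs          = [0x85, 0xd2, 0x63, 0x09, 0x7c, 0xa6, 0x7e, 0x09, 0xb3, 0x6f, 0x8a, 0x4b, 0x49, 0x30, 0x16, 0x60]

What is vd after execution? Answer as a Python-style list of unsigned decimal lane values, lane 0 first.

vd = [203, 102, 40, 181, 181, 143, 15, 253, 221, 222, 125, 101, 4, 249, 169, 116]

128-bit reg / 8-bit elem → 16 lanes
p0[j] = (16+j < 20); true for j=0..3 → 4 lanes set
vd[0] add(0x46,0x85) -> 0xcb
vd[1] add(0x94,0xd2) -> 0x66
vd[2] add(0xc5,0x63) -> 0x28
vd[3] add(0xac,0x09) -> 0xb5
vd[4] tail/keep -> 0xb5
vd[5] tail/keep -> 0x8f
vd[6] tail/keep -> 0x0f
vd[7] tail/keep -> 0xfd
vd[8] tail/keep -> 0xdd
vd[9] tail/keep -> 0xde
vd[10] tail/keep -> 0x7d
vd[11] tail/keep -> 0x65
vd[12] tail/keep -> 0x04
vd[13] tail/keep -> 0xf9
vd[14] tail/keep -> 0xa9
vd[15] tail/keep -> 0x74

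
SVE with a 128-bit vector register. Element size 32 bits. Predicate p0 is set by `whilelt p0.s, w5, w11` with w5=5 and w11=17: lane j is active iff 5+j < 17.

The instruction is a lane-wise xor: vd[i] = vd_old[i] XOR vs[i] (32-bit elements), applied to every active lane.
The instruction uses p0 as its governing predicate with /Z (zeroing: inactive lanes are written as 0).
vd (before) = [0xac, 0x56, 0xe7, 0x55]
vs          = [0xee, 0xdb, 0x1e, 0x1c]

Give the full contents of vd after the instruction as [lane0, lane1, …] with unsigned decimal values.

vd = [66, 141, 249, 73]

register lanes = 128/32 = 4
whilelt: lane j active iff 5+j < 17 → j < 12 → 4 active
[0] xor(0xac,0xee) = 0x42
[1] xor(0x56,0xdb) = 0x8d
[2] xor(0xe7,0x1e) = 0xf9
[3] xor(0x55,0x1c) = 0x49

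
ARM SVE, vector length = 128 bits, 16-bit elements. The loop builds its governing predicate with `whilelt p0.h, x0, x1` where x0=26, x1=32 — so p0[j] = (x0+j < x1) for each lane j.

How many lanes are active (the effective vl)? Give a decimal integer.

vl = 6

lane count: 128 div 16 = 8
whilelt: lane j active iff 26+j < 32 → j < 6 → 6 active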